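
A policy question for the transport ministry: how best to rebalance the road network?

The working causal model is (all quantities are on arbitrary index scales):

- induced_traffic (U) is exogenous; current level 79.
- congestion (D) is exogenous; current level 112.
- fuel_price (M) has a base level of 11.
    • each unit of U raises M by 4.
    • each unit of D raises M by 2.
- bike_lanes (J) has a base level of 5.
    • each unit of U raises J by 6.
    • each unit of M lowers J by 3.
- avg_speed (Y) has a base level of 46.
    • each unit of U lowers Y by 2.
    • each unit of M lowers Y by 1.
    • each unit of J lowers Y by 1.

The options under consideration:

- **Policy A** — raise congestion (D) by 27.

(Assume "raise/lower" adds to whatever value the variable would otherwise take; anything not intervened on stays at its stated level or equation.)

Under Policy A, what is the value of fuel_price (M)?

Policy A (D + 27):
  U = 79
  D = 112 + 27 = 139
  M = 11 + 4·79 + 2·139 = 605

605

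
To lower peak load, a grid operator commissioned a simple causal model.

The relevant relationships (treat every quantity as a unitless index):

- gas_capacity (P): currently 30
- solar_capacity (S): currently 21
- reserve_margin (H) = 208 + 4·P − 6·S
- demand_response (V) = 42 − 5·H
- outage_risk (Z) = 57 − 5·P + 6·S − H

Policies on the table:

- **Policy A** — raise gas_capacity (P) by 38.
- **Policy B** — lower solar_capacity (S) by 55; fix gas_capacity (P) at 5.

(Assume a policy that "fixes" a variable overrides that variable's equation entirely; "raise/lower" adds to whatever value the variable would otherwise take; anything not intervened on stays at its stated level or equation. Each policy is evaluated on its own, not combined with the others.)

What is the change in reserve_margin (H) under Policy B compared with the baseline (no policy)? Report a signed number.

Baseline:
  P = 30
  S = 21
  H = 208 + 4·30 − 6·21 = 202
Policy B (S − 55, P := 5):
  P = 5
  S = 21 − 55 = -34
  H = 208 + 4·5 − 6·(-34) = 432
Change in H: 432 − 202 = 230

230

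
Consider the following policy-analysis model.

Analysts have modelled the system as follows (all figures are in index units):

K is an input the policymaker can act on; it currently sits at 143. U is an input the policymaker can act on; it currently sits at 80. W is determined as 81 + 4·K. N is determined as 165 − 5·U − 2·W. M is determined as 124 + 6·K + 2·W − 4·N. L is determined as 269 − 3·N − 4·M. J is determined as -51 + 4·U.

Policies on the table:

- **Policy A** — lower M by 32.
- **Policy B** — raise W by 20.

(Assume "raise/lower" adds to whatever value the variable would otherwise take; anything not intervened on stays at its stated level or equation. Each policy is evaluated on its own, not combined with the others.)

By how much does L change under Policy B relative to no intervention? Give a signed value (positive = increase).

-680

Baseline:
  K = 143
  U = 80
  W = 81 + 4·143 = 653
  N = 165 − 5·80 − 2·653 = -1541
  M = 124 + 6·143 + 2·653 − 4·(-1541) = 8452
  L = 269 − 3·(-1541) − 4·8452 = -28916
Policy B (W + 20):
  K = 143
  U = 80
  W = 81 + 4·143 (+20 from intervention) = 673
  N = 165 − 5·80 − 2·673 = -1581
  M = 124 + 6·143 + 2·673 − 4·(-1581) = 8652
  L = 269 − 3·(-1581) − 4·8652 = -29596
Change in L: -29596 − (-28916) = -680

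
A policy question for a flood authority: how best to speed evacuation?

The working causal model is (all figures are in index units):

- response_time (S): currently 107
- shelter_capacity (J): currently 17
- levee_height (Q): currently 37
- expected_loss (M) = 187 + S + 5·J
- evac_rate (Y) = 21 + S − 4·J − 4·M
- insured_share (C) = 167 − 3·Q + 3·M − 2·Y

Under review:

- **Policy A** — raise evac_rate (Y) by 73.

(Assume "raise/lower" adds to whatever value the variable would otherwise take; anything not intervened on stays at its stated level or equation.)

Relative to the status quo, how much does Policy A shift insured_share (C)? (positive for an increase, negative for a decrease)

-146

Baseline:
  S = 107
  J = 17
  Q = 37
  M = 187 + 107 + 5·17 = 379
  Y = 21 + 107 − 4·17 − 4·379 = -1456
  C = 167 − 3·37 + 3·379 − 2·(-1456) = 4105
Policy A (Y + 73):
  S = 107
  J = 17
  Q = 37
  M = 187 + 107 + 5·17 = 379
  Y = 21 + 107 − 4·17 − 4·379 (+73 from intervention) = -1383
  C = 167 − 3·37 + 3·379 − 2·(-1383) = 3959
Change in C: 3959 − 4105 = -146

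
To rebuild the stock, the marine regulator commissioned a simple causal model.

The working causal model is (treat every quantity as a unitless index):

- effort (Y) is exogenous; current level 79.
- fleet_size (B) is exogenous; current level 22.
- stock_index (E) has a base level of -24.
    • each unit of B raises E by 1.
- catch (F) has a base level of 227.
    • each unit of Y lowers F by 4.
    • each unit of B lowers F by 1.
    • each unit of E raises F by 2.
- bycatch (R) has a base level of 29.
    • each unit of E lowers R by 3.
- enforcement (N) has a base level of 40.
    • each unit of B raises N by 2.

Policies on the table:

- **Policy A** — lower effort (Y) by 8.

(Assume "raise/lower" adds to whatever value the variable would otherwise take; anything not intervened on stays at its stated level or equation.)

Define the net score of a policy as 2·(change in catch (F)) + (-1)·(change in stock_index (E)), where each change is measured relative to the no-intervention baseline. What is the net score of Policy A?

Baseline:
  Y = 79
  B = 22
  E = -24 + 22 = -2
  F = 227 − 4·79 − 22 + 2·(-2) = -115
Policy A (Y − 8):
  Y = 79 − 8 = 71
  B = 22
  E = -24 + 22 = -2
  F = 227 − 4·71 − 22 + 2·(-2) = -83
ΔF = -83 − (-115) = 32; ΔE = -2 − (-2) = 0
Score = 2·32 + (-1)·0 = 64

64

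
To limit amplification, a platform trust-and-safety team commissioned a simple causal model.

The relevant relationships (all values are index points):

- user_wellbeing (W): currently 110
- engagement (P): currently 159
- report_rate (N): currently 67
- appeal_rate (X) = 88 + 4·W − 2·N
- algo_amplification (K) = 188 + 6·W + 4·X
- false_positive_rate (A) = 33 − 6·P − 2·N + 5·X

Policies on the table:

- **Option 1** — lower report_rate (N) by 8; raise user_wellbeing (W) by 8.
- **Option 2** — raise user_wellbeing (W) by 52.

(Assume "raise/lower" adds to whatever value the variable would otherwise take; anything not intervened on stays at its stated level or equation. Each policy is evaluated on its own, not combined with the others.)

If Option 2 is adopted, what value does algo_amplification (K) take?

3568

Option 2 (W + 52):
  W = 110 + 52 = 162
  N = 67
  X = 88 + 4·162 − 2·67 = 602
  K = 188 + 6·162 + 4·602 = 3568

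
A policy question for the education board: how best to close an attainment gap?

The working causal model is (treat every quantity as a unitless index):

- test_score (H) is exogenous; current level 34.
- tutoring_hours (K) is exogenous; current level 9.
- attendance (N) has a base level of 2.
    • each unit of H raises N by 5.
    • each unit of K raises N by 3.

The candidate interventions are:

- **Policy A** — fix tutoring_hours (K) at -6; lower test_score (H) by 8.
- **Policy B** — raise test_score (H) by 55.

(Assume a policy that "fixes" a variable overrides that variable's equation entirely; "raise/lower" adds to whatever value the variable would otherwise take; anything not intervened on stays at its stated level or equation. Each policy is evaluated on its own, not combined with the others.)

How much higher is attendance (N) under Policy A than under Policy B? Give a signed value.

-360

Policy A (K := -6, H − 8):
  H = 34 − 8 = 26
  K = -6
  N = 2 + 5·26 + 3·(-6) = 114
Policy B (H + 55):
  H = 34 + 55 = 89
  K = 9
  N = 2 + 5·89 + 3·9 = 474
N: 114 − 474 = -360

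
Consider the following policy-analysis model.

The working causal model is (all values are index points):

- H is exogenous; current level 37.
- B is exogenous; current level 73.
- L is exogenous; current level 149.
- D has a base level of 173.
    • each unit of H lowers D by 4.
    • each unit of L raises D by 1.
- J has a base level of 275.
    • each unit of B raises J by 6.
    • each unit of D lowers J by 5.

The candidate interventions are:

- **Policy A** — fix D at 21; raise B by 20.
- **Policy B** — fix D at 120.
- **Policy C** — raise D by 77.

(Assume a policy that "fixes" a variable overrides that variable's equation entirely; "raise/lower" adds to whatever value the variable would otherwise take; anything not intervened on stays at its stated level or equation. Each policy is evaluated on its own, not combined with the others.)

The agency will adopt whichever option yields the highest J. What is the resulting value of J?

Policy A (D := 21, B + 20):
  H = 37
  B = 73 + 20 = 93
  L = 149
  D = 21
  J = 275 + 6·93 − 5·21 = 728
Policy B (D := 120):
  H = 37
  B = 73
  L = 149
  D = 120
  J = 275 + 6·73 − 5·120 = 113
Policy C (D + 77):
  H = 37
  B = 73
  L = 149
  D = 173 − 4·37 + 149 (+77 from intervention) = 251
  J = 275 + 6·73 − 5·251 = -542
Comparing — Policy A: J=728, Policy B: J=113, Policy C: J=-542. Highest is 728 (Policy A).

728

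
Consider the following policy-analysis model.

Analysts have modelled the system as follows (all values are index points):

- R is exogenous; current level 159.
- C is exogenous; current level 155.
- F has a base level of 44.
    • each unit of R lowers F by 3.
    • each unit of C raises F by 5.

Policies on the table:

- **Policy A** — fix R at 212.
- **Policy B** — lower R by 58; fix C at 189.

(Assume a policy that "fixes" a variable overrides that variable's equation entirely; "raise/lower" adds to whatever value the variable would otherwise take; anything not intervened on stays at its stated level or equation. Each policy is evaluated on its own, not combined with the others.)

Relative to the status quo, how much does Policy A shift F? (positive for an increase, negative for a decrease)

Baseline:
  R = 159
  C = 155
  F = 44 − 3·159 + 5·155 = 342
Policy A (R := 212):
  R = 212
  C = 155
  F = 44 − 3·212 + 5·155 = 183
Change in F: 183 − 342 = -159

-159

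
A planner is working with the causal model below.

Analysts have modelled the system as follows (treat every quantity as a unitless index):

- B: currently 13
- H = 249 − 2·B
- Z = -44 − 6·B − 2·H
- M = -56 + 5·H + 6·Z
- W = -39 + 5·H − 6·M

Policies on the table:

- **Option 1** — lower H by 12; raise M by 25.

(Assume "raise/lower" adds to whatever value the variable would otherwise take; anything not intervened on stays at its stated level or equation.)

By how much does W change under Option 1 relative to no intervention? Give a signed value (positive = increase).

Baseline:
  B = 13
  H = 249 − 2·13 = 223
  Z = -44 − 6·13 − 2·223 = -568
  M = -56 + 5·223 + 6·(-568) = -2349
  W = -39 + 5·223 − 6·(-2349) = 15170
Option 1 (H − 12, M + 25):
  B = 13
  H = 249 − 2·13 (−12 from intervention) = 211
  Z = -44 − 6·13 − 2·211 = -544
  M = -56 + 5·211 + 6·(-544) (+25 from intervention) = -2240
  W = -39 + 5·211 − 6·(-2240) = 14456
Change in W: 14456 − 15170 = -714

-714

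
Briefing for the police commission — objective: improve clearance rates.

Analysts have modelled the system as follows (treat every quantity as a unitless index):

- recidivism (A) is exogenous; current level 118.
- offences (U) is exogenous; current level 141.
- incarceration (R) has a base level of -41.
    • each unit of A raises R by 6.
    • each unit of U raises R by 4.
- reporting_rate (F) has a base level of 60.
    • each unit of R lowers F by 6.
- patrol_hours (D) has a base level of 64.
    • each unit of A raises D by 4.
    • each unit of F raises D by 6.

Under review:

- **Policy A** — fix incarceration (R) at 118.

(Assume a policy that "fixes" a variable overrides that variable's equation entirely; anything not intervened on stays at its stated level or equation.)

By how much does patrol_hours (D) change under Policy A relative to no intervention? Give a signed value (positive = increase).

Baseline:
  A = 118
  U = 141
  R = -41 + 6·118 + 4·141 = 1231
  F = 60 − 6·1231 = -7326
  D = 64 + 4·118 + 6·(-7326) = -43420
Policy A (R := 118):
  A = 118
  U = 141
  R = 118
  F = 60 − 6·118 = -648
  D = 64 + 4·118 + 6·(-648) = -3352
Change in D: -3352 − (-43420) = 40068

40068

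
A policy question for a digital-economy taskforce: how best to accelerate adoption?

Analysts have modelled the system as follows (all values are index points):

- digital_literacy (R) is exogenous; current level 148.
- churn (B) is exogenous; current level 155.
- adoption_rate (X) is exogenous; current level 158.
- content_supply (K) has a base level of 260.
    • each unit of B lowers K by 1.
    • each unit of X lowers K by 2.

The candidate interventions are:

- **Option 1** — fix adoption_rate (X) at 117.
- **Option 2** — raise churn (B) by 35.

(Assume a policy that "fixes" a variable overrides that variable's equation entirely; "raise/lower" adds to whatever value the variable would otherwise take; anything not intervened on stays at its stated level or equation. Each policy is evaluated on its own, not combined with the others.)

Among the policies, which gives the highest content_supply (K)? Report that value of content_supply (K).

Option 1 (X := 117):
  B = 155
  X = 117
  K = 260 − 155 − 2·117 = -129
Option 2 (B + 35):
  B = 155 + 35 = 190
  X = 158
  K = 260 − 190 − 2·158 = -246
Comparing — Option 1: K=-129, Option 2: K=-246. Highest is -129 (Option 1).

-129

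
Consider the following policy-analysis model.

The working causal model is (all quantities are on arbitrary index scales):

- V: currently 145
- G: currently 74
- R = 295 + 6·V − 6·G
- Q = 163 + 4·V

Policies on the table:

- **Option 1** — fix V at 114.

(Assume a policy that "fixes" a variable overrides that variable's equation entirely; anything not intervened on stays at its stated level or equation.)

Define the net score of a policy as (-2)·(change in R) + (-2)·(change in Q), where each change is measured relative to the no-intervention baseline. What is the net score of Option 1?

Baseline:
  V = 145
  G = 74
  R = 295 + 6·145 − 6·74 = 721
  Q = 163 + 4·145 = 743
Option 1 (V := 114):
  V = 114
  G = 74
  R = 295 + 6·114 − 6·74 = 535
  Q = 163 + 4·114 = 619
ΔR = 535 − 721 = -186; ΔQ = 619 − 743 = -124
Score = (-2)·(-186) + (-2)·(-124) = 620

620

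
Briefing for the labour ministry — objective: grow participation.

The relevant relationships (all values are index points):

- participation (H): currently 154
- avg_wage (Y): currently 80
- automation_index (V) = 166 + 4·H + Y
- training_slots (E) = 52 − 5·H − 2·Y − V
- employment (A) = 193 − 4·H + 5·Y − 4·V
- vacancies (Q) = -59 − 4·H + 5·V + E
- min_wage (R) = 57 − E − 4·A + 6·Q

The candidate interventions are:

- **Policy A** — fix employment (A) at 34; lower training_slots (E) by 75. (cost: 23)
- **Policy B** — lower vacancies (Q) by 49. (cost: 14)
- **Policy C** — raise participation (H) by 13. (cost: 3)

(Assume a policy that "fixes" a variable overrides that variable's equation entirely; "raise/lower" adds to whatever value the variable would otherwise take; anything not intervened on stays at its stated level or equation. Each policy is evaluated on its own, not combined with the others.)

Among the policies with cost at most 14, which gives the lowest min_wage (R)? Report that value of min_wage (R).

Policy B (Q − 49):
  H = 154
  Y = 80
  V = 166 + 4·154 + 80 = 862
  E = 52 − 5·154 − 2·80 − 862 = -1740
  A = 193 − 4·154 + 5·80 − 4·862 = -3471
  Q = -59 − 4·154 + 5·862 + (-1740) (−49 from intervention) = 1846
  R = 57 − (-1740) − 4·(-3471) + 6·1846 = 26757
Policy C (H + 13):
  H = 154 + 13 = 167
  Y = 80
  V = 166 + 4·167 + 80 = 914
  E = 52 − 5·167 − 2·80 − 914 = -1857
  A = 193 − 4·167 + 5·80 − 4·914 = -3731
  Q = -59 − 4·167 + 5·914 + (-1857) = 1986
  R = 57 − (-1857) − 4·(-3731) + 6·1986 = 28754
Comparing — Policy B: R=26757, Policy C: R=28754. Lowest is 26757 (Policy B).

26757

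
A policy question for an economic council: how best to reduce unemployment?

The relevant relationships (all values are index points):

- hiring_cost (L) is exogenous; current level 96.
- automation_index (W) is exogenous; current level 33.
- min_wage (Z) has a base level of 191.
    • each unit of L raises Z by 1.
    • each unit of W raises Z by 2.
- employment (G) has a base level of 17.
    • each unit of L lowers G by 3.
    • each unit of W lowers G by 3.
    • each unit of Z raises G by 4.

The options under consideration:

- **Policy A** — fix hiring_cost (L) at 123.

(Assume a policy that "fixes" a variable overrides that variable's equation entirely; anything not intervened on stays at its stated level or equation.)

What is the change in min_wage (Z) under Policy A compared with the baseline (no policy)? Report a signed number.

Baseline:
  L = 96
  W = 33
  Z = 191 + 96 + 2·33 = 353
Policy A (L := 123):
  L = 123
  W = 33
  Z = 191 + 123 + 2·33 = 380
Change in Z: 380 − 353 = 27

27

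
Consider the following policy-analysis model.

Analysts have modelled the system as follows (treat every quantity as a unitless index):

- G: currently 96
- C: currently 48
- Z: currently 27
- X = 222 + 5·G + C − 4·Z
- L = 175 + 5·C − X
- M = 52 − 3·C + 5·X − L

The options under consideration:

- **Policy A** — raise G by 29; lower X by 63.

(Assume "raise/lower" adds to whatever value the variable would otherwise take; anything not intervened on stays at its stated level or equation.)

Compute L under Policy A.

Policy A (G + 29, X − 63):
  G = 96 + 29 = 125
  C = 48
  Z = 27
  X = 222 + 5·125 + 48 − 4·27 (−63 from intervention) = 724
  L = 175 + 5·48 − 724 = -309

-309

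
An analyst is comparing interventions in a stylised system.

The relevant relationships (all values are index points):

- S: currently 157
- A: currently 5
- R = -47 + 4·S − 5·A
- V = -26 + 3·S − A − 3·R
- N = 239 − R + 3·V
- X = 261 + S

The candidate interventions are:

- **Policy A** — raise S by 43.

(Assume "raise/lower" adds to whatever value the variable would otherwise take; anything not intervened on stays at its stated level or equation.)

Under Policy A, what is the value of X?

Policy A (S + 43):
  S = 157 + 43 = 200
  X = 261 + 200 = 461

461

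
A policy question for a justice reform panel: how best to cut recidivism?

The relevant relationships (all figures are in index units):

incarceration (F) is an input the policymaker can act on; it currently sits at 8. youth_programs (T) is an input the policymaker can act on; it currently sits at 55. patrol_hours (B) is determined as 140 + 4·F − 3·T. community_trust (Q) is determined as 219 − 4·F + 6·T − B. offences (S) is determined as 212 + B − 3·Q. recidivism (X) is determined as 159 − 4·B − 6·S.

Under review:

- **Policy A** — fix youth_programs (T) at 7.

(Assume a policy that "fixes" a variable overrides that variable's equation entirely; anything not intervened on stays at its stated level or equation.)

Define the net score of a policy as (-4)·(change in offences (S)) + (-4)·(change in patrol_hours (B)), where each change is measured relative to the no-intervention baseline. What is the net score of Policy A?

Baseline:
  F = 8
  T = 55
  B = 140 + 4·8 − 3·55 = 7
  Q = 219 − 4·8 + 6·55 − 7 = 510
  S = 212 + 7 − 3·510 = -1311
Policy A (T := 7):
  F = 8
  T = 7
  B = 140 + 4·8 − 3·7 = 151
  Q = 219 − 4·8 + 6·7 − 151 = 78
  S = 212 + 151 − 3·78 = 129
ΔS = 129 − (-1311) = 1440; ΔB = 151 − 7 = 144
Score = (-4)·1440 + (-4)·144 = -6336

-6336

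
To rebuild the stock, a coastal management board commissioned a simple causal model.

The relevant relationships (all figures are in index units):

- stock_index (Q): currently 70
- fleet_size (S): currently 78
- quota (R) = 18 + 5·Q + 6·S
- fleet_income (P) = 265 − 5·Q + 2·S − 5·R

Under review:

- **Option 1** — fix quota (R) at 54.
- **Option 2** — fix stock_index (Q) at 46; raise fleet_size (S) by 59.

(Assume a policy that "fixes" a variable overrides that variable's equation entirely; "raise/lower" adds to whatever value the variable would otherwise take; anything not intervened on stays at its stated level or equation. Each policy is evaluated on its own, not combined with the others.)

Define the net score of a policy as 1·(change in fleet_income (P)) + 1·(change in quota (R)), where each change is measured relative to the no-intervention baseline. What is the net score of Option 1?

Baseline:
  Q = 70
  S = 78
  R = 18 + 5·70 + 6·78 = 836
  P = 265 − 5·70 + 2·78 − 5·836 = -4109
Option 1 (R := 54):
  Q = 70
  S = 78
  R = 54
  P = 265 − 5·70 + 2·78 − 5·54 = -199
ΔP = -199 − (-4109) = 3910; ΔR = 54 − 836 = -782
Score = 1·3910 + 1·(-782) = 3128

3128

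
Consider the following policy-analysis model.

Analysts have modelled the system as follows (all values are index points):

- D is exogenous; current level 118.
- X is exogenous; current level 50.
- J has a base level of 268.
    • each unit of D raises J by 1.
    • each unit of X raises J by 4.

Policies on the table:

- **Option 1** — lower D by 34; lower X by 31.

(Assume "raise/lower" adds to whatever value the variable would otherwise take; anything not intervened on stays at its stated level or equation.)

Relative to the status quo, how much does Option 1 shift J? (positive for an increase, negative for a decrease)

Baseline:
  D = 118
  X = 50
  J = 268 + 118 + 4·50 = 586
Option 1 (D − 34, X − 31):
  D = 118 − 34 = 84
  X = 50 − 31 = 19
  J = 268 + 84 + 4·19 = 428
Change in J: 428 − 586 = -158

-158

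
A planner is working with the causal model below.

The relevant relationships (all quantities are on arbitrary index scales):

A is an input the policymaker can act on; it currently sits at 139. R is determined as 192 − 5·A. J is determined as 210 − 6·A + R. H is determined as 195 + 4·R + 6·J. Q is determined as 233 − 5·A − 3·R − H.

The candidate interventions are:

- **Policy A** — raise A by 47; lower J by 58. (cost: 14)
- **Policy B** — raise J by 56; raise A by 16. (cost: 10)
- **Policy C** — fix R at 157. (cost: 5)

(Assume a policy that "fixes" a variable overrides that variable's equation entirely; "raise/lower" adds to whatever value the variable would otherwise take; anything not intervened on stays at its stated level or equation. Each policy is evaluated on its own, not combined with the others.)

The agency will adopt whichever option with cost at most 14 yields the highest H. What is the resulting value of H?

Policy A (A + 47, J − 58):
  A = 139 + 47 = 186
  R = 192 − 5·186 = -738
  J = 210 − 6·186 + (-738) (−58 from intervention) = -1702
  H = 195 + 4·(-738) + 6·(-1702) = -12969
Policy B (J + 56, A + 16):
  A = 139 + 16 = 155
  R = 192 − 5·155 = -583
  J = 210 − 6·155 + (-583) (+56 from intervention) = -1247
  H = 195 + 4·(-583) + 6·(-1247) = -9619
Policy C (R := 157):
  A = 139
  R = 157
  J = 210 − 6·139 + 157 = -467
  H = 195 + 4·157 + 6·(-467) = -1979
Comparing — Policy A: H=-12969, Policy B: H=-9619, Policy C: H=-1979. Highest is -1979 (Policy C).

-1979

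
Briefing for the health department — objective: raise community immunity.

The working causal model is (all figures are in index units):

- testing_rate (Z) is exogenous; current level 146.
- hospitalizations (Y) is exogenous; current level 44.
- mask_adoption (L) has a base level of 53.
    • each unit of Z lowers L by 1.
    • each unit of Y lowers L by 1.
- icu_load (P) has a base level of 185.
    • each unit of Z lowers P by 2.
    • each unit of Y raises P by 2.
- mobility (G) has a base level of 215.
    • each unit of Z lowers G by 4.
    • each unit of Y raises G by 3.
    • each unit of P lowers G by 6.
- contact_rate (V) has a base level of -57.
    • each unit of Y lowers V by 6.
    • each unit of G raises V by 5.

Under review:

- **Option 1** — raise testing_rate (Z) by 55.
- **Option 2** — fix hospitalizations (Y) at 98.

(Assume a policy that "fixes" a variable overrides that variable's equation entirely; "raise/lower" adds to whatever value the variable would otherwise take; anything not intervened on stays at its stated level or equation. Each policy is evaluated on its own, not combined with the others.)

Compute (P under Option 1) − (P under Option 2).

-218

Option 1 (Z + 55):
  Z = 146 + 55 = 201
  Y = 44
  P = 185 − 2·201 + 2·44 = -129
Option 2 (Y := 98):
  Z = 146
  Y = 98
  P = 185 − 2·146 + 2·98 = 89
P: -129 − 89 = -218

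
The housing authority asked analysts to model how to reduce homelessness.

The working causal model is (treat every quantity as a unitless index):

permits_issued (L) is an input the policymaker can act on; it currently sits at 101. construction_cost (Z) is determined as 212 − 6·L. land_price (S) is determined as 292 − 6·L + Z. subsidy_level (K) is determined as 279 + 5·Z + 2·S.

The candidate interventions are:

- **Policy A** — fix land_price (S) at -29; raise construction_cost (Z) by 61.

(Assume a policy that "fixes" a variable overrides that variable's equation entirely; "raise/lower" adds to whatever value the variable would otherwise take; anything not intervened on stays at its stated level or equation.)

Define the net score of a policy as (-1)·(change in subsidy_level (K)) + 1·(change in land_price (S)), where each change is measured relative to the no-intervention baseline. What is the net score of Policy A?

Baseline:
  L = 101
  Z = 212 − 6·101 = -394
  S = 292 − 6·101 + (-394) = -708
  K = 279 + 5·(-394) + 2·(-708) = -3107
Policy A (S := -29, Z + 61):
  L = 101
  Z = 212 − 6·101 (+61 from intervention) = -333
  S = -29
  K = 279 + 5·(-333) + 2·(-29) = -1444
ΔK = -1444 − (-3107) = 1663; ΔS = -29 − (-708) = 679
Score = (-1)·1663 + 1·679 = -984

-984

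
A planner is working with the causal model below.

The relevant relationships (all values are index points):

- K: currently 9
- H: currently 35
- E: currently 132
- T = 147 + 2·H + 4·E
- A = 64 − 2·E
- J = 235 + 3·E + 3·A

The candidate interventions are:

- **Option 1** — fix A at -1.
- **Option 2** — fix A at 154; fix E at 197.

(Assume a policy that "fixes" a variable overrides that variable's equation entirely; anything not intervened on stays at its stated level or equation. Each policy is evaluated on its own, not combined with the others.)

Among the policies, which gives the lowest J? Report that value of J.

628

Option 1 (A := -1):
  E = 132
  A = -1
  J = 235 + 3·132 + 3·(-1) = 628
Option 2 (A := 154, E := 197):
  E = 197
  A = 154
  J = 235 + 3·197 + 3·154 = 1288
Comparing — Option 1: J=628, Option 2: J=1288. Lowest is 628 (Option 1).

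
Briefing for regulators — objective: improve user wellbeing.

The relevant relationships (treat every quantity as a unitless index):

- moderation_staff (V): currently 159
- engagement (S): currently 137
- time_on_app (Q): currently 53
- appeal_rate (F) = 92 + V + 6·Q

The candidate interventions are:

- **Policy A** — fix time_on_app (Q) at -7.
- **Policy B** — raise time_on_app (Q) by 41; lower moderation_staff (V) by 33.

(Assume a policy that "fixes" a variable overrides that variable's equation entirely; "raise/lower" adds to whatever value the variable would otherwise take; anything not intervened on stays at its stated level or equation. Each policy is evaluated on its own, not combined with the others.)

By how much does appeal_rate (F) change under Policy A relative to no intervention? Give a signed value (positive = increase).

Baseline:
  V = 159
  Q = 53
  F = 92 + 159 + 6·53 = 569
Policy A (Q := -7):
  V = 159
  Q = -7
  F = 92 + 159 + 6·(-7) = 209
Change in F: 209 − 569 = -360

-360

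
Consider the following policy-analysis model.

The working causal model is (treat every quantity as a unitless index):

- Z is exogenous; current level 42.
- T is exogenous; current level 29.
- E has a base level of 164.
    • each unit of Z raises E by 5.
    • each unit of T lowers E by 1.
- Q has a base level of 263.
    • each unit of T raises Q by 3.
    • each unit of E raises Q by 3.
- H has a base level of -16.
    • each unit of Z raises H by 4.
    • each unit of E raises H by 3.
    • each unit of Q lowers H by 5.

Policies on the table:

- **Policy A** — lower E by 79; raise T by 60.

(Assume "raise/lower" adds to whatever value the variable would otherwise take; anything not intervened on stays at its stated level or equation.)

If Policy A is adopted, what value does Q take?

1148

Policy A (E − 79, T + 60):
  Z = 42
  T = 29 + 60 = 89
  E = 164 + 5·42 − 89 (−79 from intervention) = 206
  Q = 263 + 3·89 + 3·206 = 1148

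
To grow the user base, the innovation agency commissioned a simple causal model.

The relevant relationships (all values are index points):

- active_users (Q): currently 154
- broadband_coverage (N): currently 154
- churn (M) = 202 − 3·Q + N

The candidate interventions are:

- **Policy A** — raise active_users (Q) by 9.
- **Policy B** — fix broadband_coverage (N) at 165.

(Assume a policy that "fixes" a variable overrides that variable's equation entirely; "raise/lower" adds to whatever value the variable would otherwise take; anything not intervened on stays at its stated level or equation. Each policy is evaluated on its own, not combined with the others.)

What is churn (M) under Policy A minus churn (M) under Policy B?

-38

Policy A (Q + 9):
  Q = 154 + 9 = 163
  N = 154
  M = 202 − 3·163 + 154 = -133
Policy B (N := 165):
  Q = 154
  N = 165
  M = 202 − 3·154 + 165 = -95
M: -133 − (-95) = -38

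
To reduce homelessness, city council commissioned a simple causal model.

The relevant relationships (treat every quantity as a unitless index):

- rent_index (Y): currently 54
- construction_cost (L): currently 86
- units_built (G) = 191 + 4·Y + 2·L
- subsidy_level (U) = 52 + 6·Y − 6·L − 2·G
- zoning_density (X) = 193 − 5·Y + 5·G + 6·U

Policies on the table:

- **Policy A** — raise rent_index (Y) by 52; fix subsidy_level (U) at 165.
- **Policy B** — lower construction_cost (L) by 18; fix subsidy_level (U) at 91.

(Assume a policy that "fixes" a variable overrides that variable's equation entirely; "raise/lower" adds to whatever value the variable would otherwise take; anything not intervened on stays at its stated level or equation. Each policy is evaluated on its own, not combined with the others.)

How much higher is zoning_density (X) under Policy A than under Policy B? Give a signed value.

1404

Policy A (Y + 52, U := 165):
  Y = 54 + 52 = 106
  L = 86
  G = 191 + 4·106 + 2·86 = 787
  U = 165
  X = 193 − 5·106 + 5·787 + 6·165 = 4588
Policy B (L − 18, U := 91):
  Y = 54
  L = 86 − 18 = 68
  G = 191 + 4·54 + 2·68 = 543
  U = 91
  X = 193 − 5·54 + 5·543 + 6·91 = 3184
X: 4588 − 3184 = 1404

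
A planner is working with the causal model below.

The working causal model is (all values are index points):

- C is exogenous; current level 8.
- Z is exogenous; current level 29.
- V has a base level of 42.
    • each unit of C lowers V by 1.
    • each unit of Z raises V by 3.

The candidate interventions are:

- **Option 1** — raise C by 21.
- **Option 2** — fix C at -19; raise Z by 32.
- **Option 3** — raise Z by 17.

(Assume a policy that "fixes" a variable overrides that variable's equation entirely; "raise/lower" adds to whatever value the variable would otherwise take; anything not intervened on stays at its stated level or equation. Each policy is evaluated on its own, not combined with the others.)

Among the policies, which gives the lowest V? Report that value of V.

100

Option 1 (C + 21):
  C = 8 + 21 = 29
  Z = 29
  V = 42 − 29 + 3·29 = 100
Option 2 (C := -19, Z + 32):
  C = -19
  Z = 29 + 32 = 61
  V = 42 − (-19) + 3·61 = 244
Option 3 (Z + 17):
  C = 8
  Z = 29 + 17 = 46
  V = 42 − 8 + 3·46 = 172
Comparing — Option 1: V=100, Option 2: V=244, Option 3: V=172. Lowest is 100 (Option 1).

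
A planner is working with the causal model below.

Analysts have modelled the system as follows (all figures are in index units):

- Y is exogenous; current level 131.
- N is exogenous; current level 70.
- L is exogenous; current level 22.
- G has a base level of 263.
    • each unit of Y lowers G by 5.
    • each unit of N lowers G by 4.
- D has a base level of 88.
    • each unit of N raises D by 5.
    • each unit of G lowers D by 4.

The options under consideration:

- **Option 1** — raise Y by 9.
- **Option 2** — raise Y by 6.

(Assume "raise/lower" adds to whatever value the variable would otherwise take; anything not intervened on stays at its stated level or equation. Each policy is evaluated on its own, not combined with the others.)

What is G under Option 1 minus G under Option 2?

-15

Option 1 (Y + 9):
  Y = 131 + 9 = 140
  N = 70
  G = 263 − 5·140 − 4·70 = -717
Option 2 (Y + 6):
  Y = 131 + 6 = 137
  N = 70
  G = 263 − 5·137 − 4·70 = -702
G: -717 − (-702) = -15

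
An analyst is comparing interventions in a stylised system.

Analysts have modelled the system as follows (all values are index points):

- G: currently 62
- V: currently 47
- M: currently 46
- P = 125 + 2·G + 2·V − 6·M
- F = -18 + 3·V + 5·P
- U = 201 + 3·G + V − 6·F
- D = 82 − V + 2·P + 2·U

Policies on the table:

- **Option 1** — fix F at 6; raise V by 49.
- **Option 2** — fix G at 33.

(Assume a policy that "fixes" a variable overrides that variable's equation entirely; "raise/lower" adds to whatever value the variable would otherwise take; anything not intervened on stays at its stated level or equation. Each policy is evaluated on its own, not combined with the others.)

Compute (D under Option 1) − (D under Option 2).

Option 1 (F := 6, V + 49):
  G = 62
  V = 47 + 49 = 96
  M = 46
  P = 125 + 2·62 + 2·96 − 6·46 = 165
  F = 6
  U = 201 + 3·62 + 96 − 6·6 = 447
  D = 82 − 96 + 2·165 + 2·447 = 1210
Option 2 (G := 33):
  G = 33
  V = 47
  M = 46
  P = 125 + 2·33 + 2·47 − 6·46 = 9
  F = -18 + 3·47 + 5·9 = 168
  U = 201 + 3·33 + 47 − 6·168 = -661
  D = 82 − 47 + 2·9 + 2·(-661) = -1269
D: 1210 − (-1269) = 2479

2479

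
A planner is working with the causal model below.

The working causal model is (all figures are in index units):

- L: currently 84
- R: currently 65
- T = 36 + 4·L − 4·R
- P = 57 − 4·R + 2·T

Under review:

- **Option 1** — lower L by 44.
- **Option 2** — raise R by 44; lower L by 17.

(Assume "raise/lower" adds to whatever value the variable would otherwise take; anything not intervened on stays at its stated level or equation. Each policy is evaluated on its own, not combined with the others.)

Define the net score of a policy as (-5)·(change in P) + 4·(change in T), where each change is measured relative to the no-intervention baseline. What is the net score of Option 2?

Baseline:
  L = 84
  R = 65
  T = 36 + 4·84 − 4·65 = 112
  P = 57 − 4·65 + 2·112 = 21
Option 2 (R + 44, L − 17):
  L = 84 − 17 = 67
  R = 65 + 44 = 109
  T = 36 + 4·67 − 4·109 = -132
  P = 57 − 4·109 + 2·(-132) = -643
ΔP = -643 − 21 = -664; ΔT = -132 − 112 = -244
Score = (-5)·(-664) + 4·(-244) = 2344

2344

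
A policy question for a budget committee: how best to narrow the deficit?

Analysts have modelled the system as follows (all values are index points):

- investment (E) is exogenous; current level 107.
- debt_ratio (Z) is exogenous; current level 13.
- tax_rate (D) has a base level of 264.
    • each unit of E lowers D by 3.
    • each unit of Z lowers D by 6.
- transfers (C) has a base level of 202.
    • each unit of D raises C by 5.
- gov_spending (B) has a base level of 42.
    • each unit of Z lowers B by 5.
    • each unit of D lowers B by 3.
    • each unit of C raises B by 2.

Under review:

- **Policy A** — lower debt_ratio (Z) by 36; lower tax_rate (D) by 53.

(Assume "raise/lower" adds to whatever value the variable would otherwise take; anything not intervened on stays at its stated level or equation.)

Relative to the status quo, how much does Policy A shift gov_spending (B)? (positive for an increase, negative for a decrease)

1321

Baseline:
  E = 107
  Z = 13
  D = 264 − 3·107 − 6·13 = -135
  C = 202 + 5·(-135) = -473
  B = 42 − 5·13 − 3·(-135) + 2·(-473) = -564
Policy A (Z − 36, D − 53):
  E = 107
  Z = 13 − 36 = -23
  D = 264 − 3·107 − 6·(-23) (−53 from intervention) = 28
  C = 202 + 5·28 = 342
  B = 42 − 5·(-23) − 3·28 + 2·342 = 757
Change in B: 757 − (-564) = 1321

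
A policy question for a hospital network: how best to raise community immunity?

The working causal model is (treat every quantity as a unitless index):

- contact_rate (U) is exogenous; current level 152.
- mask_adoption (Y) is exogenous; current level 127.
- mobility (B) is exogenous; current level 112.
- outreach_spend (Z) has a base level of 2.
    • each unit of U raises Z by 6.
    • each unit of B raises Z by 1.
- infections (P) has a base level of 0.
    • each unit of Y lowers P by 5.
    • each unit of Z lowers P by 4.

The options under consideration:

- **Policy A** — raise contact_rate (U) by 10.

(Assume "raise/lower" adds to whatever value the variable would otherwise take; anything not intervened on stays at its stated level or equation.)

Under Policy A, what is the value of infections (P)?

Policy A (U + 10):
  U = 152 + 10 = 162
  Y = 127
  B = 112
  Z = 2 + 6·162 + 112 = 1086
  P = 0 − 5·127 − 4·1086 = -4979

-4979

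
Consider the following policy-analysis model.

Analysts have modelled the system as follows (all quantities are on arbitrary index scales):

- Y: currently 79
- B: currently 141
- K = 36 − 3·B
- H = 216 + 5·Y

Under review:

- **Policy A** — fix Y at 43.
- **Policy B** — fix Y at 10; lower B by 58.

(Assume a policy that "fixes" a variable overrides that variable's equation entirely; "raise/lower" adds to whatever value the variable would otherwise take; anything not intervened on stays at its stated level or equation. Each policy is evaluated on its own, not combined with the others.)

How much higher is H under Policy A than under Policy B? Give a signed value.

165

Policy A (Y := 43):
  Y = 43
  H = 216 + 5·43 = 431
Policy B (Y := 10, B − 58):
  Y = 10
  H = 216 + 5·10 = 266
H: 431 − 266 = 165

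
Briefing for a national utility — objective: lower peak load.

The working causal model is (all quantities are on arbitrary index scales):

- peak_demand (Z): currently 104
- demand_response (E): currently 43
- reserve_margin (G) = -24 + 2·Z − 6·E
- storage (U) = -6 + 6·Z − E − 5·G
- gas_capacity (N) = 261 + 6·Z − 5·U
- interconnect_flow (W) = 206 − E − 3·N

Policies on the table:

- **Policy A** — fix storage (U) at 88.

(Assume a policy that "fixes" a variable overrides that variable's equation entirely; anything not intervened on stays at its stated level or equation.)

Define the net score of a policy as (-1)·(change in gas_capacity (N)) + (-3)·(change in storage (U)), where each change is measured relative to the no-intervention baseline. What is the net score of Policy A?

Baseline:
  Z = 104
  E = 43
  G = -24 + 2·104 − 6·43 = -74
  U = -6 + 6·104 − 43 − 5·(-74) = 945
  N = 261 + 6·104 − 5·945 = -3840
Policy A (U := 88):
  Z = 104
  E = 43
  G = -24 + 2·104 − 6·43 = -74
  U = 88
  N = 261 + 6·104 − 5·88 = 445
ΔN = 445 − (-3840) = 4285; ΔU = 88 − 945 = -857
Score = (-1)·4285 + (-3)·(-857) = -1714

-1714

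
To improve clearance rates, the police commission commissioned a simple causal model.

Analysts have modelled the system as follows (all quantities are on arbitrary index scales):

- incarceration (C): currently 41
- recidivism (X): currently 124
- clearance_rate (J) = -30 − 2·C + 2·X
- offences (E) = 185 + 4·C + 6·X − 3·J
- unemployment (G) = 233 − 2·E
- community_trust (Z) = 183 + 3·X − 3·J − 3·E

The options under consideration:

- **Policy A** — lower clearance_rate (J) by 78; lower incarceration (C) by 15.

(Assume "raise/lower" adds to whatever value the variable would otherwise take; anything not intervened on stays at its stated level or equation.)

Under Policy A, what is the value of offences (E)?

769

Policy A (J − 78, C − 15):
  C = 41 − 15 = 26
  X = 124
  J = -30 − 2·26 + 2·124 (−78 from intervention) = 88
  E = 185 + 4·26 + 6·124 − 3·88 = 769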